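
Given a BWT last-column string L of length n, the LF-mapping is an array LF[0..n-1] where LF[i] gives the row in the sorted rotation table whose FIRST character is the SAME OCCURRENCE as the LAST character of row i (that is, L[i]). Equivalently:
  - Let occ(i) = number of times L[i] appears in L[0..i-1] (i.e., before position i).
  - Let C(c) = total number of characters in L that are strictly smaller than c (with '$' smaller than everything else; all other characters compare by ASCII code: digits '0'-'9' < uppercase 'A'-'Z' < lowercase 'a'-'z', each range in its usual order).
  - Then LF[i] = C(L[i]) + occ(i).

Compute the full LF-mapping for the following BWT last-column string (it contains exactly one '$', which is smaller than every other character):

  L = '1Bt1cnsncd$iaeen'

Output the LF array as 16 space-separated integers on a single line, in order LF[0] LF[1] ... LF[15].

Char counts: '$':1, '1':2, 'B':1, 'a':1, 'c':2, 'd':1, 'e':2, 'i':1, 'n':3, 's':1, 't':1
C (first-col start): C('$')=0, C('1')=1, C('B')=3, C('a')=4, C('c')=5, C('d')=7, C('e')=8, C('i')=10, C('n')=11, C('s')=14, C('t')=15
L[0]='1': occ=0, LF[0]=C('1')+0=1+0=1
L[1]='B': occ=0, LF[1]=C('B')+0=3+0=3
L[2]='t': occ=0, LF[2]=C('t')+0=15+0=15
L[3]='1': occ=1, LF[3]=C('1')+1=1+1=2
L[4]='c': occ=0, LF[4]=C('c')+0=5+0=5
L[5]='n': occ=0, LF[5]=C('n')+0=11+0=11
L[6]='s': occ=0, LF[6]=C('s')+0=14+0=14
L[7]='n': occ=1, LF[7]=C('n')+1=11+1=12
L[8]='c': occ=1, LF[8]=C('c')+1=5+1=6
L[9]='d': occ=0, LF[9]=C('d')+0=7+0=7
L[10]='$': occ=0, LF[10]=C('$')+0=0+0=0
L[11]='i': occ=0, LF[11]=C('i')+0=10+0=10
L[12]='a': occ=0, LF[12]=C('a')+0=4+0=4
L[13]='e': occ=0, LF[13]=C('e')+0=8+0=8
L[14]='e': occ=1, LF[14]=C('e')+1=8+1=9
L[15]='n': occ=2, LF[15]=C('n')+2=11+2=13

Answer: 1 3 15 2 5 11 14 12 6 7 0 10 4 8 9 13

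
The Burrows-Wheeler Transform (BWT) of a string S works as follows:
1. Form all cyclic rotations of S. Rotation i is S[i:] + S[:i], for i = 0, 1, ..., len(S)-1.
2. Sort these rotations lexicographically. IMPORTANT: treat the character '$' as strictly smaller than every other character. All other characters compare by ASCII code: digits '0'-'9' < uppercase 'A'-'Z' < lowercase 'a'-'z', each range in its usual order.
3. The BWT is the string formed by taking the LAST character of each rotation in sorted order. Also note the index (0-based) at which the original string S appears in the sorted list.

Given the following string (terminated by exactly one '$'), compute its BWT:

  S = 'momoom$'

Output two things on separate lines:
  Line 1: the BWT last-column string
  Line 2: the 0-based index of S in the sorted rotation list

Answer: mo$oomm
2

Derivation:
All 7 rotations (rotation i = S[i:]+S[:i]):
  rot[0] = momoom$
  rot[1] = omoom$m
  rot[2] = moom$mo
  rot[3] = oom$mom
  rot[4] = om$momo
  rot[5] = m$momoo
  rot[6] = $momoom
Sorted (with $ < everything):
  sorted[0] = $momoom  (last char: 'm')
  sorted[1] = m$momoo  (last char: 'o')
  sorted[2] = momoom$  (last char: '$')
  sorted[3] = moom$mo  (last char: 'o')
  sorted[4] = om$momo  (last char: 'o')
  sorted[5] = omoom$m  (last char: 'm')
  sorted[6] = oom$mom  (last char: 'm')
Last column: mo$oomm
Original string S is at sorted index 2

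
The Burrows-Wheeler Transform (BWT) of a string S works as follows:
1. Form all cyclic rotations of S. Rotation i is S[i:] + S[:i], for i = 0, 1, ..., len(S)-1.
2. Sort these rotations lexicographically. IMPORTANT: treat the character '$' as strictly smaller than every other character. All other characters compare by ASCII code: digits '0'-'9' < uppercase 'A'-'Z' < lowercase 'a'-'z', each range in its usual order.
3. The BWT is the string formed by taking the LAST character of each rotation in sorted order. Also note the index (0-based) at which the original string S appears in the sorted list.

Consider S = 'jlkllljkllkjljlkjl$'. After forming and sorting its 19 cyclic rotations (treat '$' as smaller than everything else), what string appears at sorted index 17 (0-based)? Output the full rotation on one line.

Answer: llkjljlkjl$jlkllljk

Derivation:
All 19 rotations (rotation i = S[i:]+S[:i]):
  rot[0] = jlkllljkllkjljlkjl$
  rot[1] = lkllljkllkjljlkjl$j
  rot[2] = kllljkllkjljlkjl$jl
  rot[3] = llljkllkjljlkjl$jlk
  rot[4] = lljkllkjljlkjl$jlkl
  rot[5] = ljkllkjljlkjl$jlkll
  rot[6] = jkllkjljlkjl$jlklll
  rot[7] = kllkjljlkjl$jlklllj
  rot[8] = llkjljlkjl$jlkllljk
  rot[9] = lkjljlkjl$jlkllljkl
  rot[10] = kjljlkjl$jlkllljkll
  rot[11] = jljlkjl$jlkllljkllk
  rot[12] = ljlkjl$jlkllljkllkj
  rot[13] = jlkjl$jlkllljkllkjl
  rot[14] = lkjl$jlkllljkllkjlj
  rot[15] = kjl$jlkllljkllkjljl
  rot[16] = jl$jlkllljkllkjljlk
  rot[17] = l$jlkllljkllkjljlkj
  rot[18] = $jlkllljkllkjljlkjl
Sorted (with $ < everything):
  sorted[0] = $jlkllljkllkjljlkjl
  sorted[1] = jkllkjljlkjl$jlklll
  sorted[2] = jl$jlkllljkllkjljlk
  sorted[3] = jljlkjl$jlkllljkllk
  sorted[4] = jlkjl$jlkllljkllkjl
  sorted[5] = jlkllljkllkjljlkjl$
  sorted[6] = kjl$jlkllljkllkjljl
  sorted[7] = kjljlkjl$jlkllljkll
  sorted[8] = kllkjljlkjl$jlklllj
  sorted[9] = kllljkllkjljlkjl$jl
  sorted[10] = l$jlkllljkllkjljlkj
  sorted[11] = ljkllkjljlkjl$jlkll
  sorted[12] = ljlkjl$jlkllljkllkj
  sorted[13] = lkjl$jlkllljkllkjlj
  sorted[14] = lkjljlkjl$jlkllljkl
  sorted[15] = lkllljkllkjljlkjl$j
  sorted[16] = lljkllkjljlkjl$jlkl
  sorted[17] = llkjljlkjl$jlkllljk
  sorted[18] = llljkllkjljlkjl$jlk
sorted[17] = llkjljlkjl$jlkllljk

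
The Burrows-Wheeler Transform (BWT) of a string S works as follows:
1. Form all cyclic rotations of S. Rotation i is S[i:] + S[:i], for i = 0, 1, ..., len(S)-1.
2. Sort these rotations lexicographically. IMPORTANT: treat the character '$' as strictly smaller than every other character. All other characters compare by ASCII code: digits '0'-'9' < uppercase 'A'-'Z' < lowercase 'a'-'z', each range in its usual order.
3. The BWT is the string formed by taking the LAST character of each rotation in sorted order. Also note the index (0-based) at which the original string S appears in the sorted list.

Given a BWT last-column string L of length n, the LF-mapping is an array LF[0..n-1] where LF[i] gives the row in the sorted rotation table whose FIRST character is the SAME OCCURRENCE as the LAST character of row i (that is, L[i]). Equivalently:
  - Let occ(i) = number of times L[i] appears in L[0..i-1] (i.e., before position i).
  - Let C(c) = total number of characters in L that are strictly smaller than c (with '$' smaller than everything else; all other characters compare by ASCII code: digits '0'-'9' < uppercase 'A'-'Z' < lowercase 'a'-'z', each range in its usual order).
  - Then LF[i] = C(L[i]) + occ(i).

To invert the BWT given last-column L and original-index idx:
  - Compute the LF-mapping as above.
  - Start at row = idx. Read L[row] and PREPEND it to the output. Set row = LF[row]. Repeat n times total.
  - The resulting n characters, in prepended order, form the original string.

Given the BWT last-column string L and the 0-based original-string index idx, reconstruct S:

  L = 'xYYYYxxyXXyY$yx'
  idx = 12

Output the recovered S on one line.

LF mapping: 8 3 4 5 6 9 10 12 1 2 13 7 0 14 11
Walk LF starting at row 12, prepending L[row]:
  step 1: row=12, L[12]='$', prepend. Next row=LF[12]=0
  step 2: row=0, L[0]='x', prepend. Next row=LF[0]=8
  step 3: row=8, L[8]='X', prepend. Next row=LF[8]=1
  step 4: row=1, L[1]='Y', prepend. Next row=LF[1]=3
  step 5: row=3, L[3]='Y', prepend. Next row=LF[3]=5
  step 6: row=5, L[5]='x', prepend. Next row=LF[5]=9
  step 7: row=9, L[9]='X', prepend. Next row=LF[9]=2
  step 8: row=2, L[2]='Y', prepend. Next row=LF[2]=4
  step 9: row=4, L[4]='Y', prepend. Next row=LF[4]=6
  step 10: row=6, L[6]='x', prepend. Next row=LF[6]=10
  step 11: row=10, L[10]='y', prepend. Next row=LF[10]=13
  step 12: row=13, L[13]='y', prepend. Next row=LF[13]=14
  step 13: row=14, L[14]='x', prepend. Next row=LF[14]=11
  step 14: row=11, L[11]='Y', prepend. Next row=LF[11]=7
  step 15: row=7, L[7]='y', prepend. Next row=LF[7]=12
Reversed output: yYxyyxYYXxYYXx$

Answer: yYxyyxYYXxYYXx$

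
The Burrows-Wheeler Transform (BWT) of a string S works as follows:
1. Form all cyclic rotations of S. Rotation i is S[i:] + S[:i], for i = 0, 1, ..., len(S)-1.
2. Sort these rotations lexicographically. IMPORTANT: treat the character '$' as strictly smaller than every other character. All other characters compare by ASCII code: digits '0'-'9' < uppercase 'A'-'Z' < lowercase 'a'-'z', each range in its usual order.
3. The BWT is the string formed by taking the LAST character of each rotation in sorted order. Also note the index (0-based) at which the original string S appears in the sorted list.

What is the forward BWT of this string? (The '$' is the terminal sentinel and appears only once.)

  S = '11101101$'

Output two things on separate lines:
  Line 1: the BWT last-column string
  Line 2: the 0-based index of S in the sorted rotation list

All 9 rotations (rotation i = S[i:]+S[:i]):
  rot[0] = 11101101$
  rot[1] = 1101101$1
  rot[2] = 101101$11
  rot[3] = 01101$111
  rot[4] = 1101$1110
  rot[5] = 101$11101
  rot[6] = 01$111011
  rot[7] = 1$1110110
  rot[8] = $11101101
Sorted (with $ < everything):
  sorted[0] = $11101101  (last char: '1')
  sorted[1] = 01$111011  (last char: '1')
  sorted[2] = 01101$111  (last char: '1')
  sorted[3] = 1$1110110  (last char: '0')
  sorted[4] = 101$11101  (last char: '1')
  sorted[5] = 101101$11  (last char: '1')
  sorted[6] = 1101$1110  (last char: '0')
  sorted[7] = 1101101$1  (last char: '1')
  sorted[8] = 11101101$  (last char: '$')
Last column: 11101101$
Original string S is at sorted index 8

Answer: 11101101$
8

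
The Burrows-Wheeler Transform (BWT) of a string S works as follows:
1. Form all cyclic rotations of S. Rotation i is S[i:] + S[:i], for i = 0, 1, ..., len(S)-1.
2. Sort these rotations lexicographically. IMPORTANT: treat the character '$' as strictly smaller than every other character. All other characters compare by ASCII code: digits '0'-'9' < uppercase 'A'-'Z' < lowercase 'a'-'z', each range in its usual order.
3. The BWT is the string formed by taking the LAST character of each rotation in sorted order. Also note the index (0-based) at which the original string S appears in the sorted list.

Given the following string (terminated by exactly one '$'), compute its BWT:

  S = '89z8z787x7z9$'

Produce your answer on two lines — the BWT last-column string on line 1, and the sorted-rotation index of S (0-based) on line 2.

Answer: 9z8x7$zz87897
5

Derivation:
All 13 rotations (rotation i = S[i:]+S[:i]):
  rot[0] = 89z8z787x7z9$
  rot[1] = 9z8z787x7z9$8
  rot[2] = z8z787x7z9$89
  rot[3] = 8z787x7z9$89z
  rot[4] = z787x7z9$89z8
  rot[5] = 787x7z9$89z8z
  rot[6] = 87x7z9$89z8z7
  rot[7] = 7x7z9$89z8z78
  rot[8] = x7z9$89z8z787
  rot[9] = 7z9$89z8z787x
  rot[10] = z9$89z8z787x7
  rot[11] = 9$89z8z787x7z
  rot[12] = $89z8z787x7z9
Sorted (with $ < everything):
  sorted[0] = $89z8z787x7z9  (last char: '9')
  sorted[1] = 787x7z9$89z8z  (last char: 'z')
  sorted[2] = 7x7z9$89z8z78  (last char: '8')
  sorted[3] = 7z9$89z8z787x  (last char: 'x')
  sorted[4] = 87x7z9$89z8z7  (last char: '7')
  sorted[5] = 89z8z787x7z9$  (last char: '$')
  sorted[6] = 8z787x7z9$89z  (last char: 'z')
  sorted[7] = 9$89z8z787x7z  (last char: 'z')
  sorted[8] = 9z8z787x7z9$8  (last char: '8')
  sorted[9] = x7z9$89z8z787  (last char: '7')
  sorted[10] = z787x7z9$89z8  (last char: '8')
  sorted[11] = z8z787x7z9$89  (last char: '9')
  sorted[12] = z9$89z8z787x7  (last char: '7')
Last column: 9z8x7$zz87897
Original string S is at sorted index 5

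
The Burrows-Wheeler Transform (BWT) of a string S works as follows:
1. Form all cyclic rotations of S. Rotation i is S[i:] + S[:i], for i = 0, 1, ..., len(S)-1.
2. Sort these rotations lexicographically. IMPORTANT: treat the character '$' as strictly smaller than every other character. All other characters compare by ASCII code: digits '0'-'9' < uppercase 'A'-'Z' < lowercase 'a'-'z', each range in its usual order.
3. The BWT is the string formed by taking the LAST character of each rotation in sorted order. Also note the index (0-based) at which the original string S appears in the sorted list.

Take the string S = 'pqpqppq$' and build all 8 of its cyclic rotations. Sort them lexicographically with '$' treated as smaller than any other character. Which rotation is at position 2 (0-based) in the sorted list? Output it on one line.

All 8 rotations (rotation i = S[i:]+S[:i]):
  rot[0] = pqpqppq$
  rot[1] = qpqppq$p
  rot[2] = pqppq$pq
  rot[3] = qppq$pqp
  rot[4] = ppq$pqpq
  rot[5] = pq$pqpqp
  rot[6] = q$pqpqpp
  rot[7] = $pqpqppq
Sorted (with $ < everything):
  sorted[0] = $pqpqppq
  sorted[1] = ppq$pqpq
  sorted[2] = pq$pqpqp
  sorted[3] = pqppq$pq
  sorted[4] = pqpqppq$
  sorted[5] = q$pqpqpp
  sorted[6] = qppq$pqp
  sorted[7] = qpqppq$p
sorted[2] = pq$pqpqp

Answer: pq$pqpqp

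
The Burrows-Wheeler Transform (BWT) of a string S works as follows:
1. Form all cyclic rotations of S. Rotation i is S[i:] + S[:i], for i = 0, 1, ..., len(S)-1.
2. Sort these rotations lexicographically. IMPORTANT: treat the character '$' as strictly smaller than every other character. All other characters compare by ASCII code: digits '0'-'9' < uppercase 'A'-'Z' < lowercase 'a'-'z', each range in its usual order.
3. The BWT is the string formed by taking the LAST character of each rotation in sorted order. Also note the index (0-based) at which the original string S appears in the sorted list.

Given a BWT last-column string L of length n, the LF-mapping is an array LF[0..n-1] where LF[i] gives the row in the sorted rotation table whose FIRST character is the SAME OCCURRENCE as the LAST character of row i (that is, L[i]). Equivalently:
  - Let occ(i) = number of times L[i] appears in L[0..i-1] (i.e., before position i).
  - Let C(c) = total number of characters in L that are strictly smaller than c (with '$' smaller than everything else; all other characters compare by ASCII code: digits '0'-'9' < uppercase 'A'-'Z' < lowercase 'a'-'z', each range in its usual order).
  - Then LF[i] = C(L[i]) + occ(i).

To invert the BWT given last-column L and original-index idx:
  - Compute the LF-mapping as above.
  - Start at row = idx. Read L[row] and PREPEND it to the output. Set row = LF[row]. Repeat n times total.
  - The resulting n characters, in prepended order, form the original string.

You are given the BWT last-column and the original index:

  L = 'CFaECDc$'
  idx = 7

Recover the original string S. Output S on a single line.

LF mapping: 1 5 6 4 2 3 7 0
Walk LF starting at row 7, prepending L[row]:
  step 1: row=7, L[7]='$', prepend. Next row=LF[7]=0
  step 2: row=0, L[0]='C', prepend. Next row=LF[0]=1
  step 3: row=1, L[1]='F', prepend. Next row=LF[1]=5
  step 4: row=5, L[5]='D', prepend. Next row=LF[5]=3
  step 5: row=3, L[3]='E', prepend. Next row=LF[3]=4
  step 6: row=4, L[4]='C', prepend. Next row=LF[4]=2
  step 7: row=2, L[2]='a', prepend. Next row=LF[2]=6
  step 8: row=6, L[6]='c', prepend. Next row=LF[6]=7
Reversed output: caCEDFC$

Answer: caCEDFC$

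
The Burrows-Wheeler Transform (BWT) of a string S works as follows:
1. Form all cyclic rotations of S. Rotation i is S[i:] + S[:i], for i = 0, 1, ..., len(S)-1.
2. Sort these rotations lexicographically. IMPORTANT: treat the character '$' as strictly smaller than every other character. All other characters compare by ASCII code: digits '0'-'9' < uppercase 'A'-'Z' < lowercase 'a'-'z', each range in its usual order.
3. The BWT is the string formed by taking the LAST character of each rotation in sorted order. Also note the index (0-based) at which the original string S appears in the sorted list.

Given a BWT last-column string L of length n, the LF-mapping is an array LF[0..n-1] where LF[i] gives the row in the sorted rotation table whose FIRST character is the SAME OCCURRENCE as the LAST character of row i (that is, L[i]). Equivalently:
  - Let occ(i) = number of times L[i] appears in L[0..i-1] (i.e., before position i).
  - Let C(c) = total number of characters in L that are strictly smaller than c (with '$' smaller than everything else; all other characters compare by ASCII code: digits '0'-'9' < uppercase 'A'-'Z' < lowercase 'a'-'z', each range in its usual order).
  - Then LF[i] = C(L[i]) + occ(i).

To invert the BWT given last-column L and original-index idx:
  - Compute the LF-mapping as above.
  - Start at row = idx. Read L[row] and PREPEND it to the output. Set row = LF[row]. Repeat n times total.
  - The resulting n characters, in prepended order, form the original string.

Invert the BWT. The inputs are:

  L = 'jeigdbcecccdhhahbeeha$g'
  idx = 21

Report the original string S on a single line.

Answer: iahhgbcccdeaehehecdbgj$

Derivation:
LF mapping: 22 11 21 15 9 3 5 12 6 7 8 10 17 18 1 19 4 13 14 20 2 0 16
Walk LF starting at row 21, prepending L[row]:
  step 1: row=21, L[21]='$', prepend. Next row=LF[21]=0
  step 2: row=0, L[0]='j', prepend. Next row=LF[0]=22
  step 3: row=22, L[22]='g', prepend. Next row=LF[22]=16
  step 4: row=16, L[16]='b', prepend. Next row=LF[16]=4
  step 5: row=4, L[4]='d', prepend. Next row=LF[4]=9
  step 6: row=9, L[9]='c', prepend. Next row=LF[9]=7
  step 7: row=7, L[7]='e', prepend. Next row=LF[7]=12
  step 8: row=12, L[12]='h', prepend. Next row=LF[12]=17
  step 9: row=17, L[17]='e', prepend. Next row=LF[17]=13
  step 10: row=13, L[13]='h', prepend. Next row=LF[13]=18
  step 11: row=18, L[18]='e', prepend. Next row=LF[18]=14
  step 12: row=14, L[14]='a', prepend. Next row=LF[14]=1
  step 13: row=1, L[1]='e', prepend. Next row=LF[1]=11
  step 14: row=11, L[11]='d', prepend. Next row=LF[11]=10
  step 15: row=10, L[10]='c', prepend. Next row=LF[10]=8
  step 16: row=8, L[8]='c', prepend. Next row=LF[8]=6
  step 17: row=6, L[6]='c', prepend. Next row=LF[6]=5
  step 18: row=5, L[5]='b', prepend. Next row=LF[5]=3
  step 19: row=3, L[3]='g', prepend. Next row=LF[3]=15
  step 20: row=15, L[15]='h', prepend. Next row=LF[15]=19
  step 21: row=19, L[19]='h', prepend. Next row=LF[19]=20
  step 22: row=20, L[20]='a', prepend. Next row=LF[20]=2
  step 23: row=2, L[2]='i', prepend. Next row=LF[2]=21
Reversed output: iahhgbcccdeaehehecdbgj$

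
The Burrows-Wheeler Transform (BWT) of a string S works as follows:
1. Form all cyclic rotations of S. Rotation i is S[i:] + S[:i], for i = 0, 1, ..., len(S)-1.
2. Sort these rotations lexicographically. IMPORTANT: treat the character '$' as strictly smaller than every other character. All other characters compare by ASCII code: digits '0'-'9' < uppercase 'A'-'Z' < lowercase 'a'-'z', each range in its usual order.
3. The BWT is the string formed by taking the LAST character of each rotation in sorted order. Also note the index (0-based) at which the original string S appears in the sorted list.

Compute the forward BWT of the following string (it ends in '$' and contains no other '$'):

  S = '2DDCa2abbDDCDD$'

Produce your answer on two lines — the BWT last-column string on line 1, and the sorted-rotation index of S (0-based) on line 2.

All 15 rotations (rotation i = S[i:]+S[:i]):
  rot[0] = 2DDCa2abbDDCDD$
  rot[1] = DDCa2abbDDCDD$2
  rot[2] = DCa2abbDDCDD$2D
  rot[3] = Ca2abbDDCDD$2DD
  rot[4] = a2abbDDCDD$2DDC
  rot[5] = 2abbDDCDD$2DDCa
  rot[6] = abbDDCDD$2DDCa2
  rot[7] = bbDDCDD$2DDCa2a
  rot[8] = bDDCDD$2DDCa2ab
  rot[9] = DDCDD$2DDCa2abb
  rot[10] = DCDD$2DDCa2abbD
  rot[11] = CDD$2DDCa2abbDD
  rot[12] = DD$2DDCa2abbDDC
  rot[13] = D$2DDCa2abbDDCD
  rot[14] = $2DDCa2abbDDCDD
Sorted (with $ < everything):
  sorted[0] = $2DDCa2abbDDCDD  (last char: 'D')
  sorted[1] = 2DDCa2abbDDCDD$  (last char: '$')
  sorted[2] = 2abbDDCDD$2DDCa  (last char: 'a')
  sorted[3] = CDD$2DDCa2abbDD  (last char: 'D')
  sorted[4] = Ca2abbDDCDD$2DD  (last char: 'D')
  sorted[5] = D$2DDCa2abbDDCD  (last char: 'D')
  sorted[6] = DCDD$2DDCa2abbD  (last char: 'D')
  sorted[7] = DCa2abbDDCDD$2D  (last char: 'D')
  sorted[8] = DD$2DDCa2abbDDC  (last char: 'C')
  sorted[9] = DDCDD$2DDCa2abb  (last char: 'b')
  sorted[10] = DDCa2abbDDCDD$2  (last char: '2')
  sorted[11] = a2abbDDCDD$2DDC  (last char: 'C')
  sorted[12] = abbDDCDD$2DDCa2  (last char: '2')
  sorted[13] = bDDCDD$2DDCa2ab  (last char: 'b')
  sorted[14] = bbDDCDD$2DDCa2a  (last char: 'a')
Last column: D$aDDDDDCb2C2ba
Original string S is at sorted index 1

Answer: D$aDDDDDCb2C2ba
1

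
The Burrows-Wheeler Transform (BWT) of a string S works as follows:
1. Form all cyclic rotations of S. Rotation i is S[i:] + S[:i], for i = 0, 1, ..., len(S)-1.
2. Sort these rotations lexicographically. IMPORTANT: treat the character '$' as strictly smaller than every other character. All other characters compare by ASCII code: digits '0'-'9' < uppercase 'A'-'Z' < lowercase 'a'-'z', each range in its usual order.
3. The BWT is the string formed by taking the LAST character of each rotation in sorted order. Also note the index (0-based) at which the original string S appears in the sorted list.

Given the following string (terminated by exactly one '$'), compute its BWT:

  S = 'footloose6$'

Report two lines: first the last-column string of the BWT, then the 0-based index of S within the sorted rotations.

All 11 rotations (rotation i = S[i:]+S[:i]):
  rot[0] = footloose6$
  rot[1] = ootloose6$f
  rot[2] = otloose6$fo
  rot[3] = tloose6$foo
  rot[4] = loose6$foot
  rot[5] = oose6$footl
  rot[6] = ose6$footlo
  rot[7] = se6$footloo
  rot[8] = e6$footloos
  rot[9] = 6$footloose
  rot[10] = $footloose6
Sorted (with $ < everything):
  sorted[0] = $footloose6  (last char: '6')
  sorted[1] = 6$footloose  (last char: 'e')
  sorted[2] = e6$footloos  (last char: 's')
  sorted[3] = footloose6$  (last char: '$')
  sorted[4] = loose6$foot  (last char: 't')
  sorted[5] = oose6$footl  (last char: 'l')
  sorted[6] = ootloose6$f  (last char: 'f')
  sorted[7] = ose6$footlo  (last char: 'o')
  sorted[8] = otloose6$fo  (last char: 'o')
  sorted[9] = se6$footloo  (last char: 'o')
  sorted[10] = tloose6$foo  (last char: 'o')
Last column: 6es$tlfoooo
Original string S is at sorted index 3

Answer: 6es$tlfoooo
3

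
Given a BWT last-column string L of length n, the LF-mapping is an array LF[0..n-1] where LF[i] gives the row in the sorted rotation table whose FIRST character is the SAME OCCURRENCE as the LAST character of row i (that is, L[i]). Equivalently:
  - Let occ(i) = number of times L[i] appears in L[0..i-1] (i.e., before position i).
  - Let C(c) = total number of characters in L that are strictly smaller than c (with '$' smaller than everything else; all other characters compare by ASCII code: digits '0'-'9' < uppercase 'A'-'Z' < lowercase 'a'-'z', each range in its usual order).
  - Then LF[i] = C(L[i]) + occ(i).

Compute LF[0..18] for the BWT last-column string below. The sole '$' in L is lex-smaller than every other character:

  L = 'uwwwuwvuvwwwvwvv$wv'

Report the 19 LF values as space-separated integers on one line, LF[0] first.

Answer: 1 10 11 12 2 13 4 3 5 14 15 16 6 17 7 8 0 18 9

Derivation:
Char counts: '$':1, 'u':3, 'v':6, 'w':9
C (first-col start): C('$')=0, C('u')=1, C('v')=4, C('w')=10
L[0]='u': occ=0, LF[0]=C('u')+0=1+0=1
L[1]='w': occ=0, LF[1]=C('w')+0=10+0=10
L[2]='w': occ=1, LF[2]=C('w')+1=10+1=11
L[3]='w': occ=2, LF[3]=C('w')+2=10+2=12
L[4]='u': occ=1, LF[4]=C('u')+1=1+1=2
L[5]='w': occ=3, LF[5]=C('w')+3=10+3=13
L[6]='v': occ=0, LF[6]=C('v')+0=4+0=4
L[7]='u': occ=2, LF[7]=C('u')+2=1+2=3
L[8]='v': occ=1, LF[8]=C('v')+1=4+1=5
L[9]='w': occ=4, LF[9]=C('w')+4=10+4=14
L[10]='w': occ=5, LF[10]=C('w')+5=10+5=15
L[11]='w': occ=6, LF[11]=C('w')+6=10+6=16
L[12]='v': occ=2, LF[12]=C('v')+2=4+2=6
L[13]='w': occ=7, LF[13]=C('w')+7=10+7=17
L[14]='v': occ=3, LF[14]=C('v')+3=4+3=7
L[15]='v': occ=4, LF[15]=C('v')+4=4+4=8
L[16]='$': occ=0, LF[16]=C('$')+0=0+0=0
L[17]='w': occ=8, LF[17]=C('w')+8=10+8=18
L[18]='v': occ=5, LF[18]=C('v')+5=4+5=9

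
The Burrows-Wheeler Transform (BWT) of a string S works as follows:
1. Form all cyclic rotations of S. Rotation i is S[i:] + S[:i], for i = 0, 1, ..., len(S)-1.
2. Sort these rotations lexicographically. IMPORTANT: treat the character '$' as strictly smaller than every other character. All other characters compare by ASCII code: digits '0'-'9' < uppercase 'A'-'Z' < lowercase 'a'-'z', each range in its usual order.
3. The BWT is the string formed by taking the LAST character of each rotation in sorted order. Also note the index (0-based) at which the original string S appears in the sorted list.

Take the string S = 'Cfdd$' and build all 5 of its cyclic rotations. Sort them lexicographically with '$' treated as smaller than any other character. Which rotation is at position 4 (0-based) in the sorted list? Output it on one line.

All 5 rotations (rotation i = S[i:]+S[:i]):
  rot[0] = Cfdd$
  rot[1] = fdd$C
  rot[2] = dd$Cf
  rot[3] = d$Cfd
  rot[4] = $Cfdd
Sorted (with $ < everything):
  sorted[0] = $Cfdd
  sorted[1] = Cfdd$
  sorted[2] = d$Cfd
  sorted[3] = dd$Cf
  sorted[4] = fdd$C
sorted[4] = fdd$C

Answer: fdd$C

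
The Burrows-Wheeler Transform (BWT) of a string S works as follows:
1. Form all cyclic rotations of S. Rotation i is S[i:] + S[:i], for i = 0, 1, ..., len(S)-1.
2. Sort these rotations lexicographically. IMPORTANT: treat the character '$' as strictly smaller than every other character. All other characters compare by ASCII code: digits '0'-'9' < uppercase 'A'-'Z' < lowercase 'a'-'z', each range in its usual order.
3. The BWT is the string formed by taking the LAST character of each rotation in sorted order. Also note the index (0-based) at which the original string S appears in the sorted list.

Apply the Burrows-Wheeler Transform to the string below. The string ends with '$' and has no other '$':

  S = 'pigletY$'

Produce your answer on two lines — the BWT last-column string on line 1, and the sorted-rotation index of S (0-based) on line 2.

All 8 rotations (rotation i = S[i:]+S[:i]):
  rot[0] = pigletY$
  rot[1] = igletY$p
  rot[2] = gletY$pi
  rot[3] = letY$pig
  rot[4] = etY$pigl
  rot[5] = tY$pigle
  rot[6] = Y$piglet
  rot[7] = $pigletY
Sorted (with $ < everything):
  sorted[0] = $pigletY  (last char: 'Y')
  sorted[1] = Y$piglet  (last char: 't')
  sorted[2] = etY$pigl  (last char: 'l')
  sorted[3] = gletY$pi  (last char: 'i')
  sorted[4] = igletY$p  (last char: 'p')
  sorted[5] = letY$pig  (last char: 'g')
  sorted[6] = pigletY$  (last char: '$')
  sorted[7] = tY$pigle  (last char: 'e')
Last column: Ytlipg$e
Original string S is at sorted index 6

Answer: Ytlipg$e
6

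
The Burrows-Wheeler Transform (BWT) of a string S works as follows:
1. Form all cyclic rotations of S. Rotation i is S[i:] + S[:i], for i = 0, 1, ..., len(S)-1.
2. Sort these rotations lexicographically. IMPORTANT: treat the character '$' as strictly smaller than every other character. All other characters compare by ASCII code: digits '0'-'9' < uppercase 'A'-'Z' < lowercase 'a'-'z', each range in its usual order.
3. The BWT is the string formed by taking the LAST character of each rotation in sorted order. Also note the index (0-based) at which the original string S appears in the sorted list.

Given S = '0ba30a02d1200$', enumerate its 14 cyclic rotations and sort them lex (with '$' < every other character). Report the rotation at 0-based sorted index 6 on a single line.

All 14 rotations (rotation i = S[i:]+S[:i]):
  rot[0] = 0ba30a02d1200$
  rot[1] = ba30a02d1200$0
  rot[2] = a30a02d1200$0b
  rot[3] = 30a02d1200$0ba
  rot[4] = 0a02d1200$0ba3
  rot[5] = a02d1200$0ba30
  rot[6] = 02d1200$0ba30a
  rot[7] = 2d1200$0ba30a0
  rot[8] = d1200$0ba30a02
  rot[9] = 1200$0ba30a02d
  rot[10] = 200$0ba30a02d1
  rot[11] = 00$0ba30a02d12
  rot[12] = 0$0ba30a02d120
  rot[13] = $0ba30a02d1200
Sorted (with $ < everything):
  sorted[0] = $0ba30a02d1200
  sorted[1] = 0$0ba30a02d120
  sorted[2] = 00$0ba30a02d12
  sorted[3] = 02d1200$0ba30a
  sorted[4] = 0a02d1200$0ba3
  sorted[5] = 0ba30a02d1200$
  sorted[6] = 1200$0ba30a02d
  sorted[7] = 200$0ba30a02d1
  sorted[8] = 2d1200$0ba30a0
  sorted[9] = 30a02d1200$0ba
  sorted[10] = a02d1200$0ba30
  sorted[11] = a30a02d1200$0b
  sorted[12] = ba30a02d1200$0
  sorted[13] = d1200$0ba30a02
sorted[6] = 1200$0ba30a02d

Answer: 1200$0ba30a02d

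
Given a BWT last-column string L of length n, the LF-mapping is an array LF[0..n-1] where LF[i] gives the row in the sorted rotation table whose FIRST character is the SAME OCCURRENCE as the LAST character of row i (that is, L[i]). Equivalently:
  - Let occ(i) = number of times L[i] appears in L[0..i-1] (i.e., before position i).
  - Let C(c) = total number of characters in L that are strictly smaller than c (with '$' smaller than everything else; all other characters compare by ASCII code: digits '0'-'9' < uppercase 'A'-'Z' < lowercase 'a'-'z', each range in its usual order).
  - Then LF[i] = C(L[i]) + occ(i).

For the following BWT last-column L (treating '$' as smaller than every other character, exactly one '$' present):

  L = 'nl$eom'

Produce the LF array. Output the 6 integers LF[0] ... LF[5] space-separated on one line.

Char counts: '$':1, 'e':1, 'l':1, 'm':1, 'n':1, 'o':1
C (first-col start): C('$')=0, C('e')=1, C('l')=2, C('m')=3, C('n')=4, C('o')=5
L[0]='n': occ=0, LF[0]=C('n')+0=4+0=4
L[1]='l': occ=0, LF[1]=C('l')+0=2+0=2
L[2]='$': occ=0, LF[2]=C('$')+0=0+0=0
L[3]='e': occ=0, LF[3]=C('e')+0=1+0=1
L[4]='o': occ=0, LF[4]=C('o')+0=5+0=5
L[5]='m': occ=0, LF[5]=C('m')+0=3+0=3

Answer: 4 2 0 1 5 3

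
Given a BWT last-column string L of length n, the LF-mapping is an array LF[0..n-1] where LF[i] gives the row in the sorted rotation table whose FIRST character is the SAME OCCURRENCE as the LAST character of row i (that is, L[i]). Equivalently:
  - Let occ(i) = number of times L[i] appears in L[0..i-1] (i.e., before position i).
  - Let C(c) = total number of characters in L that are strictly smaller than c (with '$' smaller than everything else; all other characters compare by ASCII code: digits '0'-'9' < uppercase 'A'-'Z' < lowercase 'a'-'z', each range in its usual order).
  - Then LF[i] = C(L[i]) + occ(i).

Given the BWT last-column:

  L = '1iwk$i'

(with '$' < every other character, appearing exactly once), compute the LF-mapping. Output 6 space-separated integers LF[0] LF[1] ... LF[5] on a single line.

Answer: 1 2 5 4 0 3

Derivation:
Char counts: '$':1, '1':1, 'i':2, 'k':1, 'w':1
C (first-col start): C('$')=0, C('1')=1, C('i')=2, C('k')=4, C('w')=5
L[0]='1': occ=0, LF[0]=C('1')+0=1+0=1
L[1]='i': occ=0, LF[1]=C('i')+0=2+0=2
L[2]='w': occ=0, LF[2]=C('w')+0=5+0=5
L[3]='k': occ=0, LF[3]=C('k')+0=4+0=4
L[4]='$': occ=0, LF[4]=C('$')+0=0+0=0
L[5]='i': occ=1, LF[5]=C('i')+1=2+1=3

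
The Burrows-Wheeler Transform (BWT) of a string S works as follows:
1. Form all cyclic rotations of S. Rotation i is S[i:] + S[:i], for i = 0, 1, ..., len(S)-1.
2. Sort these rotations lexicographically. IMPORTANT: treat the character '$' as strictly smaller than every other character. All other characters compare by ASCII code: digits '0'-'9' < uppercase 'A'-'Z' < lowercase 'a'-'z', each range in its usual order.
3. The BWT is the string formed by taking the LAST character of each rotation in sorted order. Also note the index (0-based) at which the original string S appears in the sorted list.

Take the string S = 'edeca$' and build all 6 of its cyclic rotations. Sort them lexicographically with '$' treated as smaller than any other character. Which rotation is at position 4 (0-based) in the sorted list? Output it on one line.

All 6 rotations (rotation i = S[i:]+S[:i]):
  rot[0] = edeca$
  rot[1] = deca$e
  rot[2] = eca$ed
  rot[3] = ca$ede
  rot[4] = a$edec
  rot[5] = $edeca
Sorted (with $ < everything):
  sorted[0] = $edeca
  sorted[1] = a$edec
  sorted[2] = ca$ede
  sorted[3] = deca$e
  sorted[4] = eca$ed
  sorted[5] = edeca$
sorted[4] = eca$ed

Answer: eca$ed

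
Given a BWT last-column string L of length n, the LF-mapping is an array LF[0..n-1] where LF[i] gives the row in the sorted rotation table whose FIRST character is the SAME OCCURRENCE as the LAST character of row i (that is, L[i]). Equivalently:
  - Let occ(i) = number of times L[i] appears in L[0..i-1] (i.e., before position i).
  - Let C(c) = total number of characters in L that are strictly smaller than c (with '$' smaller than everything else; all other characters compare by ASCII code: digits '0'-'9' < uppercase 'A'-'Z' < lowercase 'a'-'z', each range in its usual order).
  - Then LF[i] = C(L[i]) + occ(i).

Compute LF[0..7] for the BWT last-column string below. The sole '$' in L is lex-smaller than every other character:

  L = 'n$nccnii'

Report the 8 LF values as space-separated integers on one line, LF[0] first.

Answer: 5 0 6 1 2 7 3 4

Derivation:
Char counts: '$':1, 'c':2, 'i':2, 'n':3
C (first-col start): C('$')=0, C('c')=1, C('i')=3, C('n')=5
L[0]='n': occ=0, LF[0]=C('n')+0=5+0=5
L[1]='$': occ=0, LF[1]=C('$')+0=0+0=0
L[2]='n': occ=1, LF[2]=C('n')+1=5+1=6
L[3]='c': occ=0, LF[3]=C('c')+0=1+0=1
L[4]='c': occ=1, LF[4]=C('c')+1=1+1=2
L[5]='n': occ=2, LF[5]=C('n')+2=5+2=7
L[6]='i': occ=0, LF[6]=C('i')+0=3+0=3
L[7]='i': occ=1, LF[7]=C('i')+1=3+1=4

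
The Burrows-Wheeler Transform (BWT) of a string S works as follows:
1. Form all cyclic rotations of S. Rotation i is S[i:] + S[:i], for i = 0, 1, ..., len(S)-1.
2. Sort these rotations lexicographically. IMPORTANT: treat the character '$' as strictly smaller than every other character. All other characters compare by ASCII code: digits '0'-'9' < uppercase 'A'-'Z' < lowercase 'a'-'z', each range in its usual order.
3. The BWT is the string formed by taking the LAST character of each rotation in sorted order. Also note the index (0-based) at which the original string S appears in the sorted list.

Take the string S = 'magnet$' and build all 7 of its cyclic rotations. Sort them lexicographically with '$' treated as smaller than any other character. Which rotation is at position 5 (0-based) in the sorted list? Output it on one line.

All 7 rotations (rotation i = S[i:]+S[:i]):
  rot[0] = magnet$
  rot[1] = agnet$m
  rot[2] = gnet$ma
  rot[3] = net$mag
  rot[4] = et$magn
  rot[5] = t$magne
  rot[6] = $magnet
Sorted (with $ < everything):
  sorted[0] = $magnet
  sorted[1] = agnet$m
  sorted[2] = et$magn
  sorted[3] = gnet$ma
  sorted[4] = magnet$
  sorted[5] = net$mag
  sorted[6] = t$magne
sorted[5] = net$mag

Answer: net$mag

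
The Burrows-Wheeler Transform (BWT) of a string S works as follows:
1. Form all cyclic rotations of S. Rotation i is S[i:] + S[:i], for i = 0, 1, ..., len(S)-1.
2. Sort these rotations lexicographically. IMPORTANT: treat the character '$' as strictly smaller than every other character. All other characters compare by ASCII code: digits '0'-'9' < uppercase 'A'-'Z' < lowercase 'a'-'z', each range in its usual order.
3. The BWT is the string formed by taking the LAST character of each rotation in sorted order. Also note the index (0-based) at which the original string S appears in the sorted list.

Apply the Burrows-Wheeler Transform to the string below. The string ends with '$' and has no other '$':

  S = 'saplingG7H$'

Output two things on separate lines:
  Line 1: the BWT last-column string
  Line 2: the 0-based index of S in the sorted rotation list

All 11 rotations (rotation i = S[i:]+S[:i]):
  rot[0] = saplingG7H$
  rot[1] = aplingG7H$s
  rot[2] = plingG7H$sa
  rot[3] = lingG7H$sap
  rot[4] = ingG7H$sapl
  rot[5] = ngG7H$sapli
  rot[6] = gG7H$saplin
  rot[7] = G7H$sapling
  rot[8] = 7H$saplingG
  rot[9] = H$saplingG7
  rot[10] = $saplingG7H
Sorted (with $ < everything):
  sorted[0] = $saplingG7H  (last char: 'H')
  sorted[1] = 7H$saplingG  (last char: 'G')
  sorted[2] = G7H$sapling  (last char: 'g')
  sorted[3] = H$saplingG7  (last char: '7')
  sorted[4] = aplingG7H$s  (last char: 's')
  sorted[5] = gG7H$saplin  (last char: 'n')
  sorted[6] = ingG7H$sapl  (last char: 'l')
  sorted[7] = lingG7H$sap  (last char: 'p')
  sorted[8] = ngG7H$sapli  (last char: 'i')
  sorted[9] = plingG7H$sa  (last char: 'a')
  sorted[10] = saplingG7H$  (last char: '$')
Last column: HGg7snlpia$
Original string S is at sorted index 10

Answer: HGg7snlpia$
10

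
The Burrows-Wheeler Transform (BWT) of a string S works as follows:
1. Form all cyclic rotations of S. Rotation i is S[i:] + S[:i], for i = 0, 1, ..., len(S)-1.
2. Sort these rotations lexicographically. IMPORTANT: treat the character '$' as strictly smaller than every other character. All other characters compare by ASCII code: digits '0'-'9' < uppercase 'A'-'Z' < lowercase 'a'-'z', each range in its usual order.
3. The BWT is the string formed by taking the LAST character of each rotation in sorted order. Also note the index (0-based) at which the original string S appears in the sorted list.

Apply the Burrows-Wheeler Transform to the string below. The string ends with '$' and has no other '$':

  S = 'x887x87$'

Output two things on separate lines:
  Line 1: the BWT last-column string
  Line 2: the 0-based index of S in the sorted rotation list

Answer: 788x8x7$
7

Derivation:
All 8 rotations (rotation i = S[i:]+S[:i]):
  rot[0] = x887x87$
  rot[1] = 887x87$x
  rot[2] = 87x87$x8
  rot[3] = 7x87$x88
  rot[4] = x87$x887
  rot[5] = 87$x887x
  rot[6] = 7$x887x8
  rot[7] = $x887x87
Sorted (with $ < everything):
  sorted[0] = $x887x87  (last char: '7')
  sorted[1] = 7$x887x8  (last char: '8')
  sorted[2] = 7x87$x88  (last char: '8')
  sorted[3] = 87$x887x  (last char: 'x')
  sorted[4] = 87x87$x8  (last char: '8')
  sorted[5] = 887x87$x  (last char: 'x')
  sorted[6] = x87$x887  (last char: '7')
  sorted[7] = x887x87$  (last char: '$')
Last column: 788x8x7$
Original string S is at sorted index 7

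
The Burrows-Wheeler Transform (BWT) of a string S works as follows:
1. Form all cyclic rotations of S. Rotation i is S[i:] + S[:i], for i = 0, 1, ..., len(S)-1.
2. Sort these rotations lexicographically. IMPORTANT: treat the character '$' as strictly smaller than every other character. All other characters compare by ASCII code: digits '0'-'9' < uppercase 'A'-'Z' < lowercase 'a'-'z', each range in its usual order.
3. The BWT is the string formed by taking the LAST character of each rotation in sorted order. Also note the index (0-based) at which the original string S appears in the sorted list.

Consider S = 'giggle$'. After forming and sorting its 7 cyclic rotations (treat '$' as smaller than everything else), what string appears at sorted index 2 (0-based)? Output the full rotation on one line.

Answer: ggle$gi

Derivation:
All 7 rotations (rotation i = S[i:]+S[:i]):
  rot[0] = giggle$
  rot[1] = iggle$g
  rot[2] = ggle$gi
  rot[3] = gle$gig
  rot[4] = le$gigg
  rot[5] = e$giggl
  rot[6] = $giggle
Sorted (with $ < everything):
  sorted[0] = $giggle
  sorted[1] = e$giggl
  sorted[2] = ggle$gi
  sorted[3] = giggle$
  sorted[4] = gle$gig
  sorted[5] = iggle$g
  sorted[6] = le$gigg
sorted[2] = ggle$gi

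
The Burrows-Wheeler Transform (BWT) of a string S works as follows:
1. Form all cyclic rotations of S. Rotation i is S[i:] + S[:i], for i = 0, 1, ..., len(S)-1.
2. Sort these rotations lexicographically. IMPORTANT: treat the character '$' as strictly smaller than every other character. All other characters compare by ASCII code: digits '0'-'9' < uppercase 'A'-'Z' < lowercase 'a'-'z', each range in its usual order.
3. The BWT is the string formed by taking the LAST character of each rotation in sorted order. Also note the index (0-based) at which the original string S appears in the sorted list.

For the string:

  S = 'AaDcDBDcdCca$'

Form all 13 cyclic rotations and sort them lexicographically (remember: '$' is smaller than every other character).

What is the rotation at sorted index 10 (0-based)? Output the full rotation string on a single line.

Answer: ca$AaDcDBDcdC

Derivation:
All 13 rotations (rotation i = S[i:]+S[:i]):
  rot[0] = AaDcDBDcdCca$
  rot[1] = aDcDBDcdCca$A
  rot[2] = DcDBDcdCca$Aa
  rot[3] = cDBDcdCca$AaD
  rot[4] = DBDcdCca$AaDc
  rot[5] = BDcdCca$AaDcD
  rot[6] = DcdCca$AaDcDB
  rot[7] = cdCca$AaDcDBD
  rot[8] = dCca$AaDcDBDc
  rot[9] = Cca$AaDcDBDcd
  rot[10] = ca$AaDcDBDcdC
  rot[11] = a$AaDcDBDcdCc
  rot[12] = $AaDcDBDcdCca
Sorted (with $ < everything):
  sorted[0] = $AaDcDBDcdCca
  sorted[1] = AaDcDBDcdCca$
  sorted[2] = BDcdCca$AaDcD
  sorted[3] = Cca$AaDcDBDcd
  sorted[4] = DBDcdCca$AaDc
  sorted[5] = DcDBDcdCca$Aa
  sorted[6] = DcdCca$AaDcDB
  sorted[7] = a$AaDcDBDcdCc
  sorted[8] = aDcDBDcdCca$A
  sorted[9] = cDBDcdCca$AaD
  sorted[10] = ca$AaDcDBDcdC
  sorted[11] = cdCca$AaDcDBD
  sorted[12] = dCca$AaDcDBDc
sorted[10] = ca$AaDcDBDcdC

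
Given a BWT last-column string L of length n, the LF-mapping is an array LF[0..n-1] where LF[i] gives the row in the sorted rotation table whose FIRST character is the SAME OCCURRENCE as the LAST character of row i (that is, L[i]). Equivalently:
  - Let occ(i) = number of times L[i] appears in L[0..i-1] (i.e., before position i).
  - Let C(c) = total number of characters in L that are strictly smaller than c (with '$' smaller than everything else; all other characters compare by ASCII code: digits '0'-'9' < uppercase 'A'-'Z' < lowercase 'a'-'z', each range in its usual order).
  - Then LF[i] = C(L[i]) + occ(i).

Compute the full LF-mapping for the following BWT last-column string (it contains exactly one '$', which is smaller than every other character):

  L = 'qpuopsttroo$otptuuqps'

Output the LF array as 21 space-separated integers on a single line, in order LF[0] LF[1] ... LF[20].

Char counts: '$':1, 'o':4, 'p':4, 'q':2, 'r':1, 's':2, 't':4, 'u':3
C (first-col start): C('$')=0, C('o')=1, C('p')=5, C('q')=9, C('r')=11, C('s')=12, C('t')=14, C('u')=18
L[0]='q': occ=0, LF[0]=C('q')+0=9+0=9
L[1]='p': occ=0, LF[1]=C('p')+0=5+0=5
L[2]='u': occ=0, LF[2]=C('u')+0=18+0=18
L[3]='o': occ=0, LF[3]=C('o')+0=1+0=1
L[4]='p': occ=1, LF[4]=C('p')+1=5+1=6
L[5]='s': occ=0, LF[5]=C('s')+0=12+0=12
L[6]='t': occ=0, LF[6]=C('t')+0=14+0=14
L[7]='t': occ=1, LF[7]=C('t')+1=14+1=15
L[8]='r': occ=0, LF[8]=C('r')+0=11+0=11
L[9]='o': occ=1, LF[9]=C('o')+1=1+1=2
L[10]='o': occ=2, LF[10]=C('o')+2=1+2=3
L[11]='$': occ=0, LF[11]=C('$')+0=0+0=0
L[12]='o': occ=3, LF[12]=C('o')+3=1+3=4
L[13]='t': occ=2, LF[13]=C('t')+2=14+2=16
L[14]='p': occ=2, LF[14]=C('p')+2=5+2=7
L[15]='t': occ=3, LF[15]=C('t')+3=14+3=17
L[16]='u': occ=1, LF[16]=C('u')+1=18+1=19
L[17]='u': occ=2, LF[17]=C('u')+2=18+2=20
L[18]='q': occ=1, LF[18]=C('q')+1=9+1=10
L[19]='p': occ=3, LF[19]=C('p')+3=5+3=8
L[20]='s': occ=1, LF[20]=C('s')+1=12+1=13

Answer: 9 5 18 1 6 12 14 15 11 2 3 0 4 16 7 17 19 20 10 8 13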